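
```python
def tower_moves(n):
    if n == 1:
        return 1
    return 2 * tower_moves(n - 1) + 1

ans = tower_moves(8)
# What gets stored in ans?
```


tower_moves(8)
= 2 * tower_moves(7) + 1
= 2 * (2 * tower_moves(6) + 1) + 1
= 2 * (2 * (2 * tower_moves(5) + 1) + 1) + 1
= 2 * (2 * (2 * (2 * tower_moves(4) + 1) + 1) + 1) + 1
= 2 * (2 * (2 * (2 * (2 * tower_moves(3) + 1) + 1) + 1) + 1) + 1
= 2 * (2 * (2 * (2 * (2 * (2 * tower_moves(2) + 1) + 1) + 1) + 1) + 1) + 1
= 2 * (2 * (2 * (2 * (2 * (2 * (2 * tower_moves(1) + 1) + 1) + 1) + 1) + 1) + 1) + 1
Now compute bottom-up:
tower_moves(1) = 1
tower_moves(2) = 2 * 1 + 1 = 3
tower_moves(3) = 2 * 3 + 1 = 7
tower_moves(4) = 2 * 7 + 1 = 15
tower_moves(5) = 2 * 15 + 1 = 31
tower_moves(6) = 2 * 31 + 1 = 63
tower_moves(7) = 2 * 63 + 1 = 127
tower_moves(8) = 2 * 127 + 1 = 255
= 255


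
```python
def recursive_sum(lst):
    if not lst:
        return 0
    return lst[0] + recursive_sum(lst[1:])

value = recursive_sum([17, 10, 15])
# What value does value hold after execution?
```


recursive_sum([17, 10, 15])
= 17 + recursive_sum([10, 15])
= 17 + 10 + recursive_sum([15])
= 17 + 10 + 15 + recursive_sum([])
= 17 + 10 + 15 + 0
= 42


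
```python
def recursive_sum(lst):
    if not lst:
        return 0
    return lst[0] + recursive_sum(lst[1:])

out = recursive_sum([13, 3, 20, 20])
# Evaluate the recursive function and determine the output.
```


recursive_sum([13, 3, 20, 20])
= 13 + recursive_sum([3, 20, 20])
= 13 + 3 + recursive_sum([20, 20])
= 13 + 3 + 20 + recursive_sum([20])
= 13 + 3 + 20 + 20 + recursive_sum([])
= 13 + 3 + 20 + 20 + 0
= 56


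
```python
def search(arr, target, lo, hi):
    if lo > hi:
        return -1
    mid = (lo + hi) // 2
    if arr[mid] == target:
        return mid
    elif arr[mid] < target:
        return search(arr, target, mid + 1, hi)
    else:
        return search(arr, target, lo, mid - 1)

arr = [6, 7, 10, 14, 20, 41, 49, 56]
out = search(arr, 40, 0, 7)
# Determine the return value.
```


search(arr, 40, 0, 7)
lo=0, hi=7, mid=3, arr[mid]=14
14 < 40, search right half
lo=4, hi=7, mid=5, arr[mid]=41
41 > 40, search left half
lo=4, hi=4, mid=4, arr[mid]=20
20 < 40, search right half
lo > hi, target not found, return -1
= -1


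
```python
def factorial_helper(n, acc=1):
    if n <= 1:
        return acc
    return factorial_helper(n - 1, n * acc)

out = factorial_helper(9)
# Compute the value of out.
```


factorial_helper(9, 1)
= factorial_helper(8, 9 * 1) = factorial_helper(8, 9)
= factorial_helper(7, 8 * 9) = factorial_helper(7, 72)
= factorial_helper(6, 7 * 72) = factorial_helper(6, 504)
= factorial_helper(5, 6 * 504) = factorial_helper(5, 3024)
= factorial_helper(4, 5 * 3024) = factorial_helper(4, 15120)
= factorial_helper(3, 4 * 15120) = factorial_helper(3, 60480)
= factorial_helper(2, 3 * 60480) = factorial_helper(2, 181440)
= factorial_helper(1, 2 * 181440) = factorial_helper(1, 362880)
n <= 1, return acc = 362880


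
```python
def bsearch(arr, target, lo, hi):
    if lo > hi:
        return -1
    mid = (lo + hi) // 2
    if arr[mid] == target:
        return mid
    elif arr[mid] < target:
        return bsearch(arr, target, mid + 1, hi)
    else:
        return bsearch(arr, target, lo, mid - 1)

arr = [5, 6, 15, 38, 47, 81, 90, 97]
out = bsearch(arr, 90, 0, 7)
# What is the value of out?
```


bsearch(arr, 90, 0, 7)
lo=0, hi=7, mid=3, arr[mid]=38
38 < 90, search right half
lo=4, hi=7, mid=5, arr[mid]=81
81 < 90, search right half
lo=6, hi=7, mid=6, arr[mid]=90
arr[6] == 90, found at index 6
= 6


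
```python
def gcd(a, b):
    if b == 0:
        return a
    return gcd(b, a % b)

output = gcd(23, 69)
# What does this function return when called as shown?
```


gcd(23, 69)
= gcd(69, 23 % 69) = gcd(69, 23)
= gcd(23, 69 % 23) = gcd(23, 0)
b == 0, return a = 23


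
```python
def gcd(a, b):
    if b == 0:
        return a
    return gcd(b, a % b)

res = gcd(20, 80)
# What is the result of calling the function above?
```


gcd(20, 80)
= gcd(80, 20 % 80) = gcd(80, 20)
= gcd(20, 80 % 20) = gcd(20, 0)
b == 0, return a = 20


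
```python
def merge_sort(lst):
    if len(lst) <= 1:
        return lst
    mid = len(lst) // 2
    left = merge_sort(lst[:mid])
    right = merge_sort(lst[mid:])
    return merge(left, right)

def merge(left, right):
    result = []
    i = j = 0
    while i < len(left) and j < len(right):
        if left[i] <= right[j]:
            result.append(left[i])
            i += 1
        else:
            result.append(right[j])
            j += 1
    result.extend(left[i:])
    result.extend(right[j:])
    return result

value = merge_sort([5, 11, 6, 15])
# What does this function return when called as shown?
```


merge_sort([5, 11, 6, 15])
Split into [5, 11] and [6, 15]
Left sorted: [5, 11]
Right sorted: [6, 15]
Merge [5, 11] and [6, 15]
= [5, 6, 11, 15]


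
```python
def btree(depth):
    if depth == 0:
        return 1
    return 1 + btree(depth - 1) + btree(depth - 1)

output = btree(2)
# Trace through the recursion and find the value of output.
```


btree(2)
= 1 + btree(1) + btree(1)
= 1 + 2 * btree(1)
btree(k) = 2^(k+1) - 1
btree(0) = 1
btree(1) = 3
btree(2) = 7
btree(2) = 2^3 - 1 = 7


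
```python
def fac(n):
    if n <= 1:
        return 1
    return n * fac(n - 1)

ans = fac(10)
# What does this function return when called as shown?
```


fac(10)
= 10 * fac(9)
= 10 * 9 * fac(8)
= 10 * 9 * 8 * fac(7)
= 10 * 9 * 8 * 7 * fac(6)
= 10 * 9 * 8 * 7 * 6 * fac(5)
= 10 * 9 * 8 * 7 * 6 * 5 * fac(4)
= 10 * 9 * 8 * 7 * 6 * 5 * 4 * fac(3)
= 10 * 9 * 8 * 7 * 6 * 5 * 4 * 3 * fac(2)
= 10 * 9 * 8 * 7 * 6 * 5 * 4 * 3 * 2 * fac(1)
= 10 * 9 * 8 * 7 * 6 * 5 * 4 * 3 * 2 * 1
= 3628800


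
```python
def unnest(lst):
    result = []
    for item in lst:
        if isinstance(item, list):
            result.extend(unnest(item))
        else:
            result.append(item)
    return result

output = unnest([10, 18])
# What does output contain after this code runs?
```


unnest([10, 18])
Processing each element:
  10 is not a list -> append 10
  18 is not a list -> append 18
= [10, 18]


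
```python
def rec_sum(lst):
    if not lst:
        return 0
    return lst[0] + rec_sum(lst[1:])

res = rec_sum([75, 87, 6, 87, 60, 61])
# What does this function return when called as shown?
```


rec_sum([75, 87, 6, 87, 60, 61])
= 75 + rec_sum([87, 6, 87, 60, 61])
= 75 + 87 + rec_sum([6, 87, 60, 61])
= 75 + 87 + 6 + rec_sum([87, 60, 61])
= 75 + 87 + 6 + 87 + rec_sum([60, 61])
= 75 + 87 + 6 + 87 + 60 + rec_sum([61])
= 75 + 87 + 6 + 87 + 60 + 61 + rec_sum([])
= 75 + 87 + 6 + 87 + 60 + 61 + 0
= 376


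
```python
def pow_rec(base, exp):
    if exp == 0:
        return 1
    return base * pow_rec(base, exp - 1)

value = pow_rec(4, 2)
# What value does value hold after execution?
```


pow_rec(4, 2)
= 4 * pow_rec(4, 1)
= 4 * 4 * pow_rec(4, 0)
= 4 * 4 * 1
= 16


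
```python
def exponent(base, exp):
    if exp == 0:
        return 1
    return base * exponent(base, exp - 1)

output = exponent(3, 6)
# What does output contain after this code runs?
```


exponent(3, 6)
= 3 * exponent(3, 5)
= 3 * 3 * exponent(3, 4)
= 3 * 3 * 3 * exponent(3, 3)
= 3 * 3 * 3 * 3 * exponent(3, 2)
= 3 * 3 * 3 * 3 * 3 * exponent(3, 1)
= 3 * 3 * 3 * 3 * 3 * 3 * exponent(3, 0)
= 3 * 3 * 3 * 3 * 3 * 3 * 1
= 729


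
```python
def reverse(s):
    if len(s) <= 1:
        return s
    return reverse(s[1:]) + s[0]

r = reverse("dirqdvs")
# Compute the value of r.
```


reverse("dirqdvs")
= reverse("irqdvs") + "d"
= reverse("rqdvs") + "i" + "d"
= reverse("qdvs") + "r" + "i" + "d"
= reverse("dvs") + "q" + "r" + "i" + "d"
= reverse("vs") + "d" + "q" + "r" + "i" + "d"
= reverse("s") + "v" + "d" + "q" + "r" + "i" + "d"
= "s" + "v" + "d" + "q" + "r" + "i" + "d"
= "svdqrid"


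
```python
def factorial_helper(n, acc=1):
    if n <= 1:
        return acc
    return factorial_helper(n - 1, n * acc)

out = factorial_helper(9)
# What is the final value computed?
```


factorial_helper(9, 1)
= factorial_helper(8, 9 * 1) = factorial_helper(8, 9)
= factorial_helper(7, 8 * 9) = factorial_helper(7, 72)
= factorial_helper(6, 7 * 72) = factorial_helper(6, 504)
= factorial_helper(5, 6 * 504) = factorial_helper(5, 3024)
= factorial_helper(4, 5 * 3024) = factorial_helper(4, 15120)
= factorial_helper(3, 4 * 15120) = factorial_helper(3, 60480)
= factorial_helper(2, 3 * 60480) = factorial_helper(2, 181440)
= factorial_helper(1, 2 * 181440) = factorial_helper(1, 362880)
n <= 1, return acc = 362880


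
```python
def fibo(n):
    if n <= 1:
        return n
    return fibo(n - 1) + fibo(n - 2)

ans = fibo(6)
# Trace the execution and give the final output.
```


fibo(6)
= fibo(5) + fibo(4)
= (fibo(4) + fibo(3)) + fibo(4)
Computing bottom-up: fibo(0)=0, fibo(1)=1, fibo(2)=1, fibo(3)=2, fibo(4)=3, fibo(5)=5, fibo(6)=8
= 8


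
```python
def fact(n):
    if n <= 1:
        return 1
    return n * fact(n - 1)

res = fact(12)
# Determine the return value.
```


fact(12)
= 12 * fact(11)
= 12 * 11 * fact(10)
= 12 * 11 * 10 * fact(9)
= 12 * 11 * 10 * 9 * fact(8)
= 12 * 11 * 10 * 9 * 8 * fact(7)
= 12 * 11 * 10 * 9 * 8 * 7 * fact(6)
= 12 * 11 * 10 * 9 * 8 * 7 * 6 * fact(5)
= 12 * 11 * 10 * 9 * 8 * 7 * 6 * 5 * fact(4)
= 12 * 11 * 10 * 9 * 8 * 7 * 6 * 5 * 4 * fact(3)
= 12 * 11 * 10 * 9 * 8 * 7 * 6 * 5 * 4 * 3 * fact(2)
= 12 * 11 * 10 * 9 * 8 * 7 * 6 * 5 * 4 * 3 * 2 * fact(1)
= 12 * 11 * 10 * 9 * 8 * 7 * 6 * 5 * 4 * 3 * 2 * 1
= 479001600


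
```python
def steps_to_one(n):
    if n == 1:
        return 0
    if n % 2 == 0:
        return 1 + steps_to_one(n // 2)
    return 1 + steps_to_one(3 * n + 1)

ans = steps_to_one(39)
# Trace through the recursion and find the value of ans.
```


steps_to_one(39)
39 is odd -> 3*39+1 = 118 -> steps_to_one(118)
118 is even -> steps_to_one(59)
59 is odd -> 3*59+1 = 178 -> steps_to_one(178)
178 is even -> steps_to_one(89)
89 is odd -> 3*89+1 = 268 -> steps_to_one(268)
268 is even -> steps_to_one(134)
134 is even -> steps_to_one(67)
67 is odd -> 3*67+1 = 202 -> steps_to_one(202)
202 is even -> steps_to_one(101)
101 is odd -> 3*101+1 = 304 -> steps_to_one(304)
304 is even -> steps_to_one(152)
152 is even -> steps_to_one(76)
76 is even -> steps_to_one(38)
38 is even -> steps_to_one(19)
19 is odd -> 3*19+1 = 58 -> steps_to_one(58)
58 is even -> steps_to_one(29)
29 is odd -> 3*29+1 = 88 -> steps_to_one(88)
88 is even -> steps_to_one(44)
44 is even -> steps_to_one(22)
22 is even -> steps_to_one(11)
11 is odd -> 3*11+1 = 34 -> steps_to_one(34)
34 is even -> steps_to_one(17)
17 is odd -> 3*17+1 = 52 -> steps_to_one(52)
52 is even -> steps_to_one(26)
26 is even -> steps_to_one(13)
13 is odd -> 3*13+1 = 40 -> steps_to_one(40)
40 is even -> steps_to_one(20)
20 is even -> steps_to_one(10)
10 is even -> steps_to_one(5)
5 is odd -> 3*5+1 = 16 -> steps_to_one(16)
16 is even -> steps_to_one(8)
8 is even -> steps_to_one(4)
4 is even -> steps_to_one(2)
2 is even -> steps_to_one(1)
Reached 1 after 34 steps
= 34


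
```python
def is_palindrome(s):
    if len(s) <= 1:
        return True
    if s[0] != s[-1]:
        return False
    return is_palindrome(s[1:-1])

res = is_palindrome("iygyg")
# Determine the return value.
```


is_palindrome("iygyg")
"iygyg": s[0]='i' != s[-1]='g' -> False
= False


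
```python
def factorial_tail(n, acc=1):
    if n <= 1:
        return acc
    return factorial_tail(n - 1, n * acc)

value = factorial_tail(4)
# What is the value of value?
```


factorial_tail(4, 1)
= factorial_tail(3, 4 * 1) = factorial_tail(3, 4)
= factorial_tail(2, 3 * 4) = factorial_tail(2, 12)
= factorial_tail(1, 2 * 12) = factorial_tail(1, 24)
n <= 1, return acc = 24


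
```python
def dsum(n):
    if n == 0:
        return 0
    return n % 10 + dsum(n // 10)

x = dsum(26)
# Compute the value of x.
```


dsum(26)
= 6 + dsum(2)
= 6 + 2 + dsum(0)
= 6 + 2 + 0
= 8


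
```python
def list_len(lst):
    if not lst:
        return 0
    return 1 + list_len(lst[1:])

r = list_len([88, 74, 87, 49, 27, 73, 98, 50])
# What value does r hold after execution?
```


list_len([88, 74, 87, 49, 27, 73, 98, 50])
= 1 + list_len([74, 87, 49, 27, 73, 98, 50])
= 1 + 1 + list_len([87, 49, 27, 73, 98, 50])
= 1 + 1 + 1 + list_len([49, 27, 73, 98, 50])
= 1 + 1 + 1 + 1 + list_len([27, 73, 98, 50])
= 1 + 1 + 1 + 1 + 1 + list_len([73, 98, 50])
= 1 + 1 + 1 + 1 + 1 + 1 + list_len([98, 50])
= 1 + 1 + 1 + 1 + 1 + 1 + 1 + list_len([50])
= 1 + 1 + 1 + 1 + 1 + 1 + 1 + 1 + list_len([])
= 1 + 1 + 1 + 1 + 1 + 1 + 1 + 1 + 0
= 8


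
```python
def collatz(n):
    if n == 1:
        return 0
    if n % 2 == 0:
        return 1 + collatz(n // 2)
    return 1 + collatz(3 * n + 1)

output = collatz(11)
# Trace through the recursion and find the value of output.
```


collatz(11)
11 is odd -> 3*11+1 = 34 -> collatz(34)
34 is even -> collatz(17)
17 is odd -> 3*17+1 = 52 -> collatz(52)
52 is even -> collatz(26)
26 is even -> collatz(13)
13 is odd -> 3*13+1 = 40 -> collatz(40)
40 is even -> collatz(20)
20 is even -> collatz(10)
10 is even -> collatz(5)
5 is odd -> 3*5+1 = 16 -> collatz(16)
16 is even -> collatz(8)
8 is even -> collatz(4)
4 is even -> collatz(2)
2 is even -> collatz(1)
Reached 1 after 14 steps
= 14


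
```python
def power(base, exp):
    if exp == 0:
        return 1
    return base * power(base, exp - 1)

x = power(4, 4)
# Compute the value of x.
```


power(4, 4)
= 4 * power(4, 3)
= 4 * 4 * power(4, 2)
= 4 * 4 * 4 * power(4, 1)
= 4 * 4 * 4 * 4 * power(4, 0)
= 4 * 4 * 4 * 4 * 1
= 256


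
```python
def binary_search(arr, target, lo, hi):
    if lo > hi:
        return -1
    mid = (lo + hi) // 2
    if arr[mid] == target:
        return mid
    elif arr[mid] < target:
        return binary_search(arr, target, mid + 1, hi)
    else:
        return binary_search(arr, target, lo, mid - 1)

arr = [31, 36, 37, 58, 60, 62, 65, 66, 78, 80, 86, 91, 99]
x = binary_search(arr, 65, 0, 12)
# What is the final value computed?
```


binary_search(arr, 65, 0, 12)
lo=0, hi=12, mid=6, arr[mid]=65
arr[6] == 65, found at index 6
= 6


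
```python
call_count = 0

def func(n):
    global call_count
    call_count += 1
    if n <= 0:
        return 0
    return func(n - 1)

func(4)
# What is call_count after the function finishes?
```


func(4) calls func(3) calls ... calls func(0)
Total calls: 4 + 1 (for base case) = 5


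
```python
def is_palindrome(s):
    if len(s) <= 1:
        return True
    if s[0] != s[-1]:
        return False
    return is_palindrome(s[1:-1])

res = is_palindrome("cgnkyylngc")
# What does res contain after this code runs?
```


is_palindrome("cgnkyylngc")
"cgnkyylngc": s[0]='c' == s[-1]='c' -> is_palindrome("gnkyylng")
"gnkyylng": s[0]='g' == s[-1]='g' -> is_palindrome("nkyyln")
"nkyyln": s[0]='n' == s[-1]='n' -> is_palindrome("kyyl")
"kyyl": s[0]='k' != s[-1]='l' -> False
= False


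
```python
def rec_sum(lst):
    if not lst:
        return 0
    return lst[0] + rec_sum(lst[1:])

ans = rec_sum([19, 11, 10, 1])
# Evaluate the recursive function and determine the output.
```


rec_sum([19, 11, 10, 1])
= 19 + rec_sum([11, 10, 1])
= 19 + 11 + rec_sum([10, 1])
= 19 + 11 + 10 + rec_sum([1])
= 19 + 11 + 10 + 1 + rec_sum([])
= 19 + 11 + 10 + 1 + 0
= 41


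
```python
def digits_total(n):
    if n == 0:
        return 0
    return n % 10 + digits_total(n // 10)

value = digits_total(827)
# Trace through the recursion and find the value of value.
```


digits_total(827)
= 7 + digits_total(82)
= 7 + 2 + digits_total(8)
= 7 + 2 + 8 + digits_total(0)
= 7 + 2 + 8 + 0
= 17


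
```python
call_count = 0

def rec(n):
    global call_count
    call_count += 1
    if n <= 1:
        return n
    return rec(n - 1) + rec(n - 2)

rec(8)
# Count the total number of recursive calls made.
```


rec(8) calls rec(7) and rec(6); each non-base call branches into two more.
Let C(k) = total number of calls made by rec(k), including the call to rec(k) itself.
Base cases: C(0) = 1, C(1) = 1
Recurrence: C(k) = 1 + C(k-1) + C(k-2)
  C(2) = 1 + C(1) + C(0) = 1 + 1 + 1 = 3
  C(3) = 1 + C(2) + C(1) = 1 + 3 + 1 = 5
  C(4) = 1 + C(3) + C(2) = 1 + 5 + 3 = 9
  C(5) = 1 + C(4) + C(3) = 1 + 9 + 5 = 15
  C(6) = 1 + C(5) + C(4) = 1 + 15 + 9 = 25
  C(7) = 1 + C(6) + C(5) = 1 + 25 + 15 = 41
  C(8) = 1 + C(7) + C(6) = 1 + 41 + 25 = 67
Total calls = C(8) = 67


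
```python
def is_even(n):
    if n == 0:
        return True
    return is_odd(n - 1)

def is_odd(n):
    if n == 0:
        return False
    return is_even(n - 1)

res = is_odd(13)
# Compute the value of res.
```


is_odd(13)
= is_even(12)
= is_odd(11)
= is_even(10)
= is_odd(9)
= is_even(8)
= is_odd(7)
= is_even(6)
= is_odd(5)
= is_even(4)
= is_odd(3)
= is_even(2)
= is_odd(1)
= is_even(0)
n == 0: return True
= True


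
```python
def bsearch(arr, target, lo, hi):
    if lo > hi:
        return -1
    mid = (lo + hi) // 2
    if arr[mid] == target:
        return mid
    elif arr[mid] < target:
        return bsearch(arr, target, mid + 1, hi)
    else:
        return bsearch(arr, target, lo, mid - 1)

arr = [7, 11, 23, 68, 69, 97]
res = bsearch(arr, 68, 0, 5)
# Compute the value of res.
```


bsearch(arr, 68, 0, 5)
lo=0, hi=5, mid=2, arr[mid]=23
23 < 68, search right half
lo=3, hi=5, mid=4, arr[mid]=69
69 > 68, search left half
lo=3, hi=3, mid=3, arr[mid]=68
arr[3] == 68, found at index 3
= 3


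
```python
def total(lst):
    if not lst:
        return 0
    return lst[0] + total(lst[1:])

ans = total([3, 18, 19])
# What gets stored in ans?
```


total([3, 18, 19])
= 3 + total([18, 19])
= 3 + 18 + total([19])
= 3 + 18 + 19 + total([])
= 3 + 18 + 19 + 0
= 40


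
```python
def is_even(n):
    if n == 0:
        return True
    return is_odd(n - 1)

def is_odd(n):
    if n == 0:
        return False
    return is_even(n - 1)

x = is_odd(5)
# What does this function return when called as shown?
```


is_odd(5)
= is_even(4)
= is_odd(3)
= is_even(2)
= is_odd(1)
= is_even(0)
n == 0: return True
= True


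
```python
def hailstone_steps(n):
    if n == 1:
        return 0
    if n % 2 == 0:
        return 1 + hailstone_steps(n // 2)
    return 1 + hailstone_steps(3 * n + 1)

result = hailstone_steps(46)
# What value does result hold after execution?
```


hailstone_steps(46)
46 is even -> hailstone_steps(23)
23 is odd -> 3*23+1 = 70 -> hailstone_steps(70)
70 is even -> hailstone_steps(35)
35 is odd -> 3*35+1 = 106 -> hailstone_steps(106)
106 is even -> hailstone_steps(53)
53 is odd -> 3*53+1 = 160 -> hailstone_steps(160)
160 is even -> hailstone_steps(80)
80 is even -> hailstone_steps(40)
40 is even -> hailstone_steps(20)
20 is even -> hailstone_steps(10)
10 is even -> hailstone_steps(5)
5 is odd -> 3*5+1 = 16 -> hailstone_steps(16)
16 is even -> hailstone_steps(8)
8 is even -> hailstone_steps(4)
4 is even -> hailstone_steps(2)
2 is even -> hailstone_steps(1)
Reached 1 after 16 steps
= 16


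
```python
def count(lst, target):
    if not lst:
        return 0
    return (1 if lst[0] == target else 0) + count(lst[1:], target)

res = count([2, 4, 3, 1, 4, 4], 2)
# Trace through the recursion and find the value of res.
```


count([2, 4, 3, 1, 4, 4], 2)
lst[0]=2 == 2: 1 + count([4, 3, 1, 4, 4], 2)
lst[0]=4 != 2: 0 + count([3, 1, 4, 4], 2)
lst[0]=3 != 2: 0 + count([1, 4, 4], 2)
lst[0]=1 != 2: 0 + count([4, 4], 2)
lst[0]=4 != 2: 0 + count([4], 2)
lst[0]=4 != 2: 0 + count([], 2)
= 1


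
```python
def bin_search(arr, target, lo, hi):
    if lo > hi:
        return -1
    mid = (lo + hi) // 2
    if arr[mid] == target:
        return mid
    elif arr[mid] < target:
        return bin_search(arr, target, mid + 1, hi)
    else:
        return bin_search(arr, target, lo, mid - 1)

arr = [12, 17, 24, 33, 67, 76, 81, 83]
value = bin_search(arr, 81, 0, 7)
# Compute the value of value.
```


bin_search(arr, 81, 0, 7)
lo=0, hi=7, mid=3, arr[mid]=33
33 < 81, search right half
lo=4, hi=7, mid=5, arr[mid]=76
76 < 81, search right half
lo=6, hi=7, mid=6, arr[mid]=81
arr[6] == 81, found at index 6
= 6


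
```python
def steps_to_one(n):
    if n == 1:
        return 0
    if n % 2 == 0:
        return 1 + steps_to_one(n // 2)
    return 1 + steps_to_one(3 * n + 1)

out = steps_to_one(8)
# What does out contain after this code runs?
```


steps_to_one(8)
8 is even -> steps_to_one(4)
4 is even -> steps_to_one(2)
2 is even -> steps_to_one(1)
Reached 1 after 3 steps
= 3


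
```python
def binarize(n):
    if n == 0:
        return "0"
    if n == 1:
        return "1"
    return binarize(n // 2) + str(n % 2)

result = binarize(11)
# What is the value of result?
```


binarize(11)
= binarize(5) + "1"
= binarize(2) + "1" + "1"
= binarize(1) + "0" + "1" + "1"
= "1" + "0" + "1" + "1"
= "1011"


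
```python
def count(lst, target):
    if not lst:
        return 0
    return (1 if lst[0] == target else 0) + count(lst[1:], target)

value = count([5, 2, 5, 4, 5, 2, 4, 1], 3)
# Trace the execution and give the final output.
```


count([5, 2, 5, 4, 5, 2, 4, 1], 3)
lst[0]=5 != 3: 0 + count([2, 5, 4, 5, 2, 4, 1], 3)
lst[0]=2 != 3: 0 + count([5, 4, 5, 2, 4, 1], 3)
lst[0]=5 != 3: 0 + count([4, 5, 2, 4, 1], 3)
lst[0]=4 != 3: 0 + count([5, 2, 4, 1], 3)
lst[0]=5 != 3: 0 + count([2, 4, 1], 3)
lst[0]=2 != 3: 0 + count([4, 1], 3)
lst[0]=4 != 3: 0 + count([1], 3)
lst[0]=1 != 3: 0 + count([], 3)
= 0


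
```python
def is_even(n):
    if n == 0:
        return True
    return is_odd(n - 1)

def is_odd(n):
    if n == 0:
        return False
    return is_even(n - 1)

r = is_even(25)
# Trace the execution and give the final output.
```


is_even(25)
= is_odd(24)
= is_even(23)
= is_odd(22)
= is_even(21)
= is_odd(20)
= is_even(19)
= is_odd(18)
= is_even(17)
= is_odd(16)
= is_even(15)
= is_odd(14)
= is_even(13)
= is_odd(12)
= is_even(11)
= is_odd(10)
= is_even(9)
= is_odd(8)
= is_even(7)
= is_odd(6)
= is_even(5)
= is_odd(4)
= is_even(3)
= is_odd(2)
= is_even(1)
= is_odd(0)
n == 0: return False
= False


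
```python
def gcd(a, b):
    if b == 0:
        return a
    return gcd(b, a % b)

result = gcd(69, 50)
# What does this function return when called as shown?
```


gcd(69, 50)
= gcd(50, 69 % 50) = gcd(50, 19)
= gcd(19, 50 % 19) = gcd(19, 12)
= gcd(12, 19 % 12) = gcd(12, 7)
= gcd(7, 12 % 7) = gcd(7, 5)
= gcd(5, 7 % 5) = gcd(5, 2)
= gcd(2, 5 % 2) = gcd(2, 1)
= gcd(1, 2 % 1) = gcd(1, 0)
b == 0, return a = 1


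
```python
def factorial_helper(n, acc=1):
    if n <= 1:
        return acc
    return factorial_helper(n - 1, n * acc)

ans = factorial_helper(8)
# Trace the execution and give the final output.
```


factorial_helper(8, 1)
= factorial_helper(7, 8 * 1) = factorial_helper(7, 8)
= factorial_helper(6, 7 * 8) = factorial_helper(6, 56)
= factorial_helper(5, 6 * 56) = factorial_helper(5, 336)
= factorial_helper(4, 5 * 336) = factorial_helper(4, 1680)
= factorial_helper(3, 4 * 1680) = factorial_helper(3, 6720)
= factorial_helper(2, 3 * 6720) = factorial_helper(2, 20160)
= factorial_helper(1, 2 * 20160) = factorial_helper(1, 40320)
n <= 1, return acc = 40320


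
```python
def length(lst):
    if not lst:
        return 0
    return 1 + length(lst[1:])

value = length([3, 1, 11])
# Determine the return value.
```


length([3, 1, 11])
= 1 + length([1, 11])
= 1 + 1 + length([11])
= 1 + 1 + 1 + length([])
= 1 + 1 + 1 + 0
= 3


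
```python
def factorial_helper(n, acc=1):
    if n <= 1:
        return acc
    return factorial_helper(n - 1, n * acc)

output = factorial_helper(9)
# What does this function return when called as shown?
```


factorial_helper(9, 1)
= factorial_helper(8, 9 * 1) = factorial_helper(8, 9)
= factorial_helper(7, 8 * 9) = factorial_helper(7, 72)
= factorial_helper(6, 7 * 72) = factorial_helper(6, 504)
= factorial_helper(5, 6 * 504) = factorial_helper(5, 3024)
= factorial_helper(4, 5 * 3024) = factorial_helper(4, 15120)
= factorial_helper(3, 4 * 15120) = factorial_helper(3, 60480)
= factorial_helper(2, 3 * 60480) = factorial_helper(2, 181440)
= factorial_helper(1, 2 * 181440) = factorial_helper(1, 362880)
n <= 1, return acc = 362880


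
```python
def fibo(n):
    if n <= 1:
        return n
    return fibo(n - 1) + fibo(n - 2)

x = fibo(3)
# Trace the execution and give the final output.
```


fibo(3)
= fibo(2) + fibo(1)
Computing bottom-up: fibo(0)=0, fibo(1)=1, fibo(2)=1, fibo(3)=2
= 2


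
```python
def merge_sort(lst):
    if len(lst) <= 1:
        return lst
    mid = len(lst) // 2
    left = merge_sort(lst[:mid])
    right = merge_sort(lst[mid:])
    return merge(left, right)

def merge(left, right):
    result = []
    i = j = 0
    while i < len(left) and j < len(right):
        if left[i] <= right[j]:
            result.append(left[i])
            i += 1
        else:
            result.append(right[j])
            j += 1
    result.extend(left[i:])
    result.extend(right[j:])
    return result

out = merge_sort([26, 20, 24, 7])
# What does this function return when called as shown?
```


merge_sort([26, 20, 24, 7])
Split into [26, 20] and [24, 7]
Left sorted: [20, 26]
Right sorted: [7, 24]
Merge [20, 26] and [7, 24]
= [7, 20, 24, 26]


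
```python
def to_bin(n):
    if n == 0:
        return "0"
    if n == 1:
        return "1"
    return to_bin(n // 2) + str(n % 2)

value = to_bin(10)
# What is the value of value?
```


to_bin(10)
= to_bin(5) + "0"
= to_bin(2) + "1" + "0"
= to_bin(1) + "0" + "1" + "0"
= "1" + "0" + "1" + "0"
= "1010"


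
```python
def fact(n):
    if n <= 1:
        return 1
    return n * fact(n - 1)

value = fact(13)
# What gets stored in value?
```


fact(13)
= 13 * fact(12)
= 13 * 12 * fact(11)
= 13 * 12 * 11 * fact(10)
= 13 * 12 * 11 * 10 * fact(9)
= 13 * 12 * 11 * 10 * 9 * fact(8)
= 13 * 12 * 11 * 10 * 9 * 8 * fact(7)
= 13 * 12 * 11 * 10 * 9 * 8 * 7 * fact(6)
= 13 * 12 * 11 * 10 * 9 * 8 * 7 * 6 * fact(5)
= 13 * 12 * 11 * 10 * 9 * 8 * 7 * 6 * 5 * fact(4)
= 13 * 12 * 11 * 10 * 9 * 8 * 7 * 6 * 5 * 4 * fact(3)
= 13 * 12 * 11 * 10 * 9 * 8 * 7 * 6 * 5 * 4 * 3 * fact(2)
= 13 * 12 * 11 * 10 * 9 * 8 * 7 * 6 * 5 * 4 * 3 * 2 * fact(1)
= 13 * 12 * 11 * 10 * 9 * 8 * 7 * 6 * 5 * 4 * 3 * 2 * 1
= 6227020800


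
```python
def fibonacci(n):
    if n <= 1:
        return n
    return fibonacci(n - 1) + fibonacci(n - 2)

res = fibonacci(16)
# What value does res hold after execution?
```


fibonacci(16)
= fibonacci(15) + fibonacci(14)
= (fibonacci(14) + fibonacci(13)) + fibonacci(14)
Computing bottom-up: fibonacci(0)=0, fibonacci(1)=1, fibonacci(2)=1, fibonacci(3)=2, fibonacci(4)=3, fibonacci(5)=5, fibonacci(6)=8, fibonacci(7)=13, fibonacci(8)=21, fibonacci(9)=34, fibonacci(10)=55, fibonacci(11)=89, fibonacci(12)=144, fibonacci(13)=233, fibonacci(14)=377, fibonacci(15)=610, fibonacci(16)=987
= 987


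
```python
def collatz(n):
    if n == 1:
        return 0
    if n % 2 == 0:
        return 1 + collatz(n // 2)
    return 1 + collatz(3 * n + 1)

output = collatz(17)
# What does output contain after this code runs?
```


collatz(17)
17 is odd -> 3*17+1 = 52 -> collatz(52)
52 is even -> collatz(26)
26 is even -> collatz(13)
13 is odd -> 3*13+1 = 40 -> collatz(40)
40 is even -> collatz(20)
20 is even -> collatz(10)
10 is even -> collatz(5)
5 is odd -> 3*5+1 = 16 -> collatz(16)
16 is even -> collatz(8)
8 is even -> collatz(4)
4 is even -> collatz(2)
2 is even -> collatz(1)
Reached 1 after 12 steps
= 12


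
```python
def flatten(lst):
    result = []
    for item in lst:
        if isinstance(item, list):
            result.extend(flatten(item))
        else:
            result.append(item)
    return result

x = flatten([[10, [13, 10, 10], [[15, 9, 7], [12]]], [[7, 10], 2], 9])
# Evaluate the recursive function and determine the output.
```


flatten([[10, [13, 10, 10], [[15, 9, 7], [12]]], [[7, 10], 2], 9])
Processing each element:
  [10, [13, 10, 10], [[15, 9, 7], [12]]] is a list -> flatten recursively -> [10, 13, 10, 10, 15, 9, 7, 12]
  [[7, 10], 2] is a list -> flatten recursively -> [7, 10, 2]
  9 is not a list -> append 9
= [10, 13, 10, 10, 15, 9, 7, 12, 7, 10, 2, 9]


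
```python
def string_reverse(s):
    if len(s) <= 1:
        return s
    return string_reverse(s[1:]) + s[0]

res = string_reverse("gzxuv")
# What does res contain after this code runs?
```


string_reverse("gzxuv")
= string_reverse("zxuv") + "g"
= string_reverse("xuv") + "z" + "g"
= string_reverse("uv") + "x" + "z" + "g"
= string_reverse("v") + "u" + "x" + "z" + "g"
= "v" + "u" + "x" + "z" + "g"
= "vuxzg"


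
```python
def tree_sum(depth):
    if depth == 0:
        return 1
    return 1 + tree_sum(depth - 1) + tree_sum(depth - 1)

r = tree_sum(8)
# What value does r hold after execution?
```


tree_sum(8)
= 1 + tree_sum(7) + tree_sum(7)
= 1 + 2 * tree_sum(7)
tree_sum(k) = 2^(k+1) - 1
tree_sum(0) = 1
tree_sum(1) = 3
tree_sum(2) = 7
tree_sum(3) = 15
tree_sum(4) = 31
tree_sum(8) = 2^9 - 1 = 511


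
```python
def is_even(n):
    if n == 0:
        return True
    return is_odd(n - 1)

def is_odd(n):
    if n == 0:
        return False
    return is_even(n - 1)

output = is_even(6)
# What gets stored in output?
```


is_even(6)
= is_odd(5)
= is_even(4)
= is_odd(3)
= is_even(2)
= is_odd(1)
= is_even(0)
n == 0: return True
= True


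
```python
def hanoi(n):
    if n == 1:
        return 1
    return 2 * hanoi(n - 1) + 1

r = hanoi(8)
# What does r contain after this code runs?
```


hanoi(8)
= 2 * hanoi(7) + 1
= 2 * (2 * hanoi(6) + 1) + 1
= 2 * (2 * (2 * hanoi(5) + 1) + 1) + 1
= 2 * (2 * (2 * (2 * hanoi(4) + 1) + 1) + 1) + 1
= 2 * (2 * (2 * (2 * (2 * hanoi(3) + 1) + 1) + 1) + 1) + 1
= 2 * (2 * (2 * (2 * (2 * (2 * hanoi(2) + 1) + 1) + 1) + 1) + 1) + 1
= 2 * (2 * (2 * (2 * (2 * (2 * (2 * hanoi(1) + 1) + 1) + 1) + 1) + 1) + 1) + 1
Now compute bottom-up:
hanoi(1) = 1
hanoi(2) = 2 * 1 + 1 = 3
hanoi(3) = 2 * 3 + 1 = 7
hanoi(4) = 2 * 7 + 1 = 15
hanoi(5) = 2 * 15 + 1 = 31
hanoi(6) = 2 * 31 + 1 = 63
hanoi(7) = 2 * 63 + 1 = 127
hanoi(8) = 2 * 127 + 1 = 255
= 255


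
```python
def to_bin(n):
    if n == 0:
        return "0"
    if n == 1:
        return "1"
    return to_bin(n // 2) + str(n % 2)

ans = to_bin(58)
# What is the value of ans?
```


to_bin(58)
= to_bin(29) + "0"
= to_bin(14) + "1" + "0"
= to_bin(7) + "0" + "1" + "0"
= to_bin(3) + "1" + "0" + "1" + "0"
= to_bin(1) + "1" + "1" + "0" + "1" + "0"
= "1" + "1" + "1" + "0" + "1" + "0"
= "111010"


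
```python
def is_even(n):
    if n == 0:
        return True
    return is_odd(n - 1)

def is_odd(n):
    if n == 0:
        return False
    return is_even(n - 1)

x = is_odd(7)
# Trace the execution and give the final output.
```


is_odd(7)
= is_even(6)
= is_odd(5)
= is_even(4)
= is_odd(3)
= is_even(2)
= is_odd(1)
= is_even(0)
n == 0: return True
= True


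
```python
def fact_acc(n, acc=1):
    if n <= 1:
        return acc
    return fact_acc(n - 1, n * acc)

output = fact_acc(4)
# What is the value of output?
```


fact_acc(4, 1)
= fact_acc(3, 4 * 1) = fact_acc(3, 4)
= fact_acc(2, 3 * 4) = fact_acc(2, 12)
= fact_acc(1, 2 * 12) = fact_acc(1, 24)
n <= 1, return acc = 24


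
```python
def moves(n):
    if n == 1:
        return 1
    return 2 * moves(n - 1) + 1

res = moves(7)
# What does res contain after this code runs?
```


moves(7)
= 2 * moves(6) + 1
= 2 * (2 * moves(5) + 1) + 1
= 2 * (2 * (2 * moves(4) + 1) + 1) + 1
= 2 * (2 * (2 * (2 * moves(3) + 1) + 1) + 1) + 1
= 2 * (2 * (2 * (2 * (2 * moves(2) + 1) + 1) + 1) + 1) + 1
= 2 * (2 * (2 * (2 * (2 * (2 * moves(1) + 1) + 1) + 1) + 1) + 1) + 1
Now compute bottom-up:
moves(1) = 1
moves(2) = 2 * 1 + 1 = 3
moves(3) = 2 * 3 + 1 = 7
moves(4) = 2 * 7 + 1 = 15
moves(5) = 2 * 15 + 1 = 31
moves(6) = 2 * 31 + 1 = 63
moves(7) = 2 * 63 + 1 = 127
= 127


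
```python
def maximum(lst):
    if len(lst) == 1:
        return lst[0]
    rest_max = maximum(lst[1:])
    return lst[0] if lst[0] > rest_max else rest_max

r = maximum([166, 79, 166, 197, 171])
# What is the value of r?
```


maximum([166, 79, 166, 197, 171])
= compare 166 with maximum([79, 166, 197, 171])
= compare 79 with maximum([166, 197, 171])
= compare 166 with maximum([197, 171])
= compare 197 with maximum([171])
Base: maximum([171]) = 171
compare 197 with 171: max = 197
compare 166 with 197: max = 197
compare 79 with 197: max = 197
compare 166 with 197: max = 197
= 197


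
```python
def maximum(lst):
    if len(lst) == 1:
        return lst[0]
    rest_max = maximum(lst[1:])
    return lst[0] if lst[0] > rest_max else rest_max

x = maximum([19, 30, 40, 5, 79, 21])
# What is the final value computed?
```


maximum([19, 30, 40, 5, 79, 21])
= compare 19 with maximum([30, 40, 5, 79, 21])
= compare 30 with maximum([40, 5, 79, 21])
= compare 40 with maximum([5, 79, 21])
= compare 5 with maximum([79, 21])
= compare 79 with maximum([21])
Base: maximum([21]) = 21
compare 79 with 21: max = 79
compare 5 with 79: max = 79
compare 40 with 79: max = 79
compare 30 with 79: max = 79
compare 19 with 79: max = 79
= 79


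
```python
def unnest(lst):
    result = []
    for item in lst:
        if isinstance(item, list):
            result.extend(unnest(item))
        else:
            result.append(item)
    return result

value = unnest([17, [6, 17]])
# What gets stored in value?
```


unnest([17, [6, 17]])
Processing each element:
  17 is not a list -> append 17
  [6, 17] is a list -> unnest recursively -> [6, 17]
= [17, 6, 17]


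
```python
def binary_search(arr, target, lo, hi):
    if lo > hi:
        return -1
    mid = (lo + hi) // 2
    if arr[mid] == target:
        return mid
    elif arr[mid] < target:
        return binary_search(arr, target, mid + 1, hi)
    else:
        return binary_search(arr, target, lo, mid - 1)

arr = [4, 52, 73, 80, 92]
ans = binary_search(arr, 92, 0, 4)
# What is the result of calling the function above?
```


binary_search(arr, 92, 0, 4)
lo=0, hi=4, mid=2, arr[mid]=73
73 < 92, search right half
lo=3, hi=4, mid=3, arr[mid]=80
80 < 92, search right half
lo=4, hi=4, mid=4, arr[mid]=92
arr[4] == 92, found at index 4
= 4


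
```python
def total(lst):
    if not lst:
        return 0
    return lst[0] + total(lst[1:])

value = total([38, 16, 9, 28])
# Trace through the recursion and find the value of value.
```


total([38, 16, 9, 28])
= 38 + total([16, 9, 28])
= 38 + 16 + total([9, 28])
= 38 + 16 + 9 + total([28])
= 38 + 16 + 9 + 28 + total([])
= 38 + 16 + 9 + 28 + 0
= 91


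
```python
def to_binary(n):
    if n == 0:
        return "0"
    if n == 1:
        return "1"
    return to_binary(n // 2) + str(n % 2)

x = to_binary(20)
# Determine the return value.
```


to_binary(20)
= to_binary(10) + "0"
= to_binary(5) + "0" + "0"
= to_binary(2) + "1" + "0" + "0"
= to_binary(1) + "0" + "1" + "0" + "0"
= "1" + "0" + "1" + "0" + "0"
= "10100"


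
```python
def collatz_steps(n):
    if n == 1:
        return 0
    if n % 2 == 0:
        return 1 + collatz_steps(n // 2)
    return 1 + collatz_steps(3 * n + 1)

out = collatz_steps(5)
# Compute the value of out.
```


collatz_steps(5)
5 is odd -> 3*5+1 = 16 -> collatz_steps(16)
16 is even -> collatz_steps(8)
8 is even -> collatz_steps(4)
4 is even -> collatz_steps(2)
2 is even -> collatz_steps(1)
Reached 1 after 5 steps
= 5


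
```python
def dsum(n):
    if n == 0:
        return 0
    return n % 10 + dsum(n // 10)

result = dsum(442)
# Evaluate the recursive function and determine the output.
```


dsum(442)
= 2 + dsum(44)
= 2 + 4 + dsum(4)
= 2 + 4 + 4 + dsum(0)
= 2 + 4 + 4 + 0
= 10


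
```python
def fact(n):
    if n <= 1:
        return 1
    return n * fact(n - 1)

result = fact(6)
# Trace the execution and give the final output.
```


fact(6)
= 6 * fact(5)
= 6 * 5 * fact(4)
= 6 * 5 * 4 * fact(3)
= 6 * 5 * 4 * 3 * fact(2)
= 6 * 5 * 4 * 3 * 2 * fact(1)
= 6 * 5 * 4 * 3 * 2 * 1
= 720


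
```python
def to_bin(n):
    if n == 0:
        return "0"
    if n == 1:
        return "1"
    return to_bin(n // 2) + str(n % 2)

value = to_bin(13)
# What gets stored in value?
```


to_bin(13)
= to_bin(6) + "1"
= to_bin(3) + "0" + "1"
= to_bin(1) + "1" + "0" + "1"
= "1" + "1" + "0" + "1"
= "1101"


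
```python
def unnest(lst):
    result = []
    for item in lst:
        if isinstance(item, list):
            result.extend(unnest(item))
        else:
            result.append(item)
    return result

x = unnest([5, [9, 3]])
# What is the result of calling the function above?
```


unnest([5, [9, 3]])
Processing each element:
  5 is not a list -> append 5
  [9, 3] is a list -> unnest recursively -> [9, 3]
= [5, 9, 3]


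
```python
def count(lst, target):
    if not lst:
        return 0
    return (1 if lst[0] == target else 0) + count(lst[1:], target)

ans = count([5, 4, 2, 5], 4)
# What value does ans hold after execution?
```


count([5, 4, 2, 5], 4)
lst[0]=5 != 4: 0 + count([4, 2, 5], 4)
lst[0]=4 == 4: 1 + count([2, 5], 4)
lst[0]=2 != 4: 0 + count([5], 4)
lst[0]=5 != 4: 0 + count([], 4)
= 1


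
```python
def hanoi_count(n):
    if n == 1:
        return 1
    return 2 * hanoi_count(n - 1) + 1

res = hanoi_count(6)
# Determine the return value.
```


hanoi_count(6)
= 2 * hanoi_count(5) + 1
= 2 * (2 * hanoi_count(4) + 1) + 1
= 2 * (2 * (2 * hanoi_count(3) + 1) + 1) + 1
= 2 * (2 * (2 * (2 * hanoi_count(2) + 1) + 1) + 1) + 1
= 2 * (2 * (2 * (2 * (2 * hanoi_count(1) + 1) + 1) + 1) + 1) + 1
Now compute bottom-up:
hanoi_count(1) = 1
hanoi_count(2) = 2 * 1 + 1 = 3
hanoi_count(3) = 2 * 3 + 1 = 7
hanoi_count(4) = 2 * 7 + 1 = 15
hanoi_count(5) = 2 * 15 + 1 = 31
hanoi_count(6) = 2 * 31 + 1 = 63
= 63


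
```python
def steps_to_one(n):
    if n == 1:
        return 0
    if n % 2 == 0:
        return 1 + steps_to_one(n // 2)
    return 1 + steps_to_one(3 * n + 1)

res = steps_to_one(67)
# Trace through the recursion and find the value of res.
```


steps_to_one(67)
67 is odd -> 3*67+1 = 202 -> steps_to_one(202)
202 is even -> steps_to_one(101)
101 is odd -> 3*101+1 = 304 -> steps_to_one(304)
304 is even -> steps_to_one(152)
152 is even -> steps_to_one(76)
76 is even -> steps_to_one(38)
38 is even -> steps_to_one(19)
19 is odd -> 3*19+1 = 58 -> steps_to_one(58)
58 is even -> steps_to_one(29)
29 is odd -> 3*29+1 = 88 -> steps_to_one(88)
88 is even -> steps_to_one(44)
44 is even -> steps_to_one(22)
22 is even -> steps_to_one(11)
11 is odd -> 3*11+1 = 34 -> steps_to_one(34)
34 is even -> steps_to_one(17)
17 is odd -> 3*17+1 = 52 -> steps_to_one(52)
52 is even -> steps_to_one(26)
26 is even -> steps_to_one(13)
13 is odd -> 3*13+1 = 40 -> steps_to_one(40)
40 is even -> steps_to_one(20)
20 is even -> steps_to_one(10)
10 is even -> steps_to_one(5)
5 is odd -> 3*5+1 = 16 -> steps_to_one(16)
16 is even -> steps_to_one(8)
8 is even -> steps_to_one(4)
4 is even -> steps_to_one(2)
2 is even -> steps_to_one(1)
Reached 1 after 27 steps
= 27


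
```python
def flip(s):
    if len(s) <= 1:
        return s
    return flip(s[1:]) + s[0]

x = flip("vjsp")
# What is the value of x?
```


flip("vjsp")
= flip("jsp") + "v"
= flip("sp") + "j" + "v"
= flip("p") + "s" + "j" + "v"
= "p" + "s" + "j" + "v"
= "psjv"


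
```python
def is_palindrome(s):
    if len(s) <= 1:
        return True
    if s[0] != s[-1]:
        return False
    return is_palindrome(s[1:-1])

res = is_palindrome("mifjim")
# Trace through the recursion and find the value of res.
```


is_palindrome("mifjim")
"mifjim": s[0]='m' == s[-1]='m' -> is_palindrome("ifji")
"ifji": s[0]='i' == s[-1]='i' -> is_palindrome("fj")
"fj": s[0]='f' != s[-1]='j' -> False
= False


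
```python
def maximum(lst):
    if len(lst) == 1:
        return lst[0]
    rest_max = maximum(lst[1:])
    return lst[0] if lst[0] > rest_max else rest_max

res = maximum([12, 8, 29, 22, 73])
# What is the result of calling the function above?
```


maximum([12, 8, 29, 22, 73])
= compare 12 with maximum([8, 29, 22, 73])
= compare 8 with maximum([29, 22, 73])
= compare 29 with maximum([22, 73])
= compare 22 with maximum([73])
Base: maximum([73]) = 73
compare 22 with 73: max = 73
compare 29 with 73: max = 73
compare 8 with 73: max = 73
compare 12 with 73: max = 73
= 73


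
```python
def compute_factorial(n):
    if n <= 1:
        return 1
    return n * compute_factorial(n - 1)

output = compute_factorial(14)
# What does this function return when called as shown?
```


compute_factorial(14)
= 14 * compute_factorial(13)
= 14 * 13 * compute_factorial(12)
= 14 * 13 * 12 * compute_factorial(11)
= 14 * 13 * 12 * 11 * compute_factorial(10)
= 14 * 13 * 12 * 11 * 10 * compute_factorial(9)
= 14 * 13 * 12 * 11 * 10 * 9 * compute_factorial(8)
= 14 * 13 * 12 * 11 * 10 * 9 * 8 * compute_factorial(7)
= 14 * 13 * 12 * 11 * 10 * 9 * 8 * 7 * compute_factorial(6)
= 14 * 13 * 12 * 11 * 10 * 9 * 8 * 7 * 6 * compute_factorial(5)
= 14 * 13 * 12 * 11 * 10 * 9 * 8 * 7 * 6 * 5 * compute_factorial(4)
= 14 * 13 * 12 * 11 * 10 * 9 * 8 * 7 * 6 * 5 * 4 * compute_factorial(3)
= 14 * 13 * 12 * 11 * 10 * 9 * 8 * 7 * 6 * 5 * 4 * 3 * compute_factorial(2)
= 14 * 13 * 12 * 11 * 10 * 9 * 8 * 7 * 6 * 5 * 4 * 3 * 2 * compute_factorial(1)
= 14 * 13 * 12 * 11 * 10 * 9 * 8 * 7 * 6 * 5 * 4 * 3 * 2 * 1
= 87178291200
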